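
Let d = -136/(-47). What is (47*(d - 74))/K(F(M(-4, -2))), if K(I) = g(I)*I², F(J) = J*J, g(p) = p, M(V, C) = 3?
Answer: -1114/243 ≈ -4.5844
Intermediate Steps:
d = 136/47 (d = -136*(-1/47) = 136/47 ≈ 2.8936)
F(J) = J²
K(I) = I³ (K(I) = I*I² = I³)
(47*(d - 74))/K(F(M(-4, -2))) = (47*(136/47 - 74))/((3²)³) = (47*(-3342/47))/(9³) = -3342/729 = -3342*1/729 = -1114/243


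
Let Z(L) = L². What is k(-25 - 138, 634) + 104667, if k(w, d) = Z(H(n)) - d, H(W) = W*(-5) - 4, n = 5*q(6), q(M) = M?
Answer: 127749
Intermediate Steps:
n = 30 (n = 5*6 = 30)
H(W) = -4 - 5*W (H(W) = -5*W - 4 = -4 - 5*W)
k(w, d) = 23716 - d (k(w, d) = (-4 - 5*30)² - d = (-4 - 150)² - d = (-154)² - d = 23716 - d)
k(-25 - 138, 634) + 104667 = (23716 - 1*634) + 104667 = (23716 - 634) + 104667 = 23082 + 104667 = 127749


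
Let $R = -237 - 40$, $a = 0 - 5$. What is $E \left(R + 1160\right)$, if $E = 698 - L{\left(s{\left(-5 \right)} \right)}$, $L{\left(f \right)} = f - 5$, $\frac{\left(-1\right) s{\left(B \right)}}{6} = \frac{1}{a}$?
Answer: $\frac{3098447}{5} \approx 6.1969 \cdot 10^{5}$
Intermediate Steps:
$a = -5$ ($a = 0 - 5 = -5$)
$s{\left(B \right)} = \frac{6}{5}$ ($s{\left(B \right)} = - \frac{6}{-5} = \left(-6\right) \left(- \frac{1}{5}\right) = \frac{6}{5}$)
$L{\left(f \right)} = -5 + f$ ($L{\left(f \right)} = f - 5 = -5 + f$)
$R = -277$
$E = \frac{3509}{5}$ ($E = 698 - \left(-5 + \frac{6}{5}\right) = 698 - - \frac{19}{5} = 698 + \frac{19}{5} = \frac{3509}{5} \approx 701.8$)
$E \left(R + 1160\right) = \frac{3509 \left(-277 + 1160\right)}{5} = \frac{3509}{5} \cdot 883 = \frac{3098447}{5}$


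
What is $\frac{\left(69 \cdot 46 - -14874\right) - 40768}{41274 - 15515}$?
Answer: $- \frac{22720}{25759} \approx -0.88202$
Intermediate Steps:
$\frac{\left(69 \cdot 46 - -14874\right) - 40768}{41274 - 15515} = \frac{\left(3174 + 14874\right) - 40768}{25759} = \left(18048 - 40768\right) \frac{1}{25759} = \left(-22720\right) \frac{1}{25759} = - \frac{22720}{25759}$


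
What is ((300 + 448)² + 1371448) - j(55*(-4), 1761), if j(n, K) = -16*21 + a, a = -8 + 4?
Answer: 1931292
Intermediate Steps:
a = -4
j(n, K) = -340 (j(n, K) = -16*21 - 4 = -336 - 4 = -340)
((300 + 448)² + 1371448) - j(55*(-4), 1761) = ((300 + 448)² + 1371448) - 1*(-340) = (748² + 1371448) + 340 = (559504 + 1371448) + 340 = 1930952 + 340 = 1931292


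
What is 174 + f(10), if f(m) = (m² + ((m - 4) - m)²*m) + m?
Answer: 444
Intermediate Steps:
f(m) = m² + 17*m (f(m) = (m² + ((-4 + m) - m)²*m) + m = (m² + (-4)²*m) + m = (m² + 16*m) + m = m² + 17*m)
174 + f(10) = 174 + 10*(17 + 10) = 174 + 10*27 = 174 + 270 = 444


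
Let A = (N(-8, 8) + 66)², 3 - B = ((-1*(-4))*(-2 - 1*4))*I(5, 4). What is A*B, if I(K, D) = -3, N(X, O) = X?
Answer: -232116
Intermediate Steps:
B = -69 (B = 3 - (-1*(-4))*(-2 - 1*4)*(-3) = 3 - 4*(-2 - 4)*(-3) = 3 - 4*(-6)*(-3) = 3 - (-24)*(-3) = 3 - 1*72 = 3 - 72 = -69)
A = 3364 (A = (-8 + 66)² = 58² = 3364)
A*B = 3364*(-69) = -232116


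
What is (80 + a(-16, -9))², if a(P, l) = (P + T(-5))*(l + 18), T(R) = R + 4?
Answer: 5329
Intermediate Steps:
T(R) = 4 + R
a(P, l) = (-1 + P)*(18 + l) (a(P, l) = (P + (4 - 5))*(l + 18) = (P - 1)*(18 + l) = (-1 + P)*(18 + l))
(80 + a(-16, -9))² = (80 + (-18 - 1*(-9) + 18*(-16) - 16*(-9)))² = (80 + (-18 + 9 - 288 + 144))² = (80 - 153)² = (-73)² = 5329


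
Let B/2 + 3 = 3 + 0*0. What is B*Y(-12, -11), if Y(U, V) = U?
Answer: 0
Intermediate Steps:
B = 0 (B = -6 + 2*(3 + 0*0) = -6 + 2*(3 + 0) = -6 + 2*3 = -6 + 6 = 0)
B*Y(-12, -11) = 0*(-12) = 0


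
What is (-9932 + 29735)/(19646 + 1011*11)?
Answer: 19803/30767 ≈ 0.64364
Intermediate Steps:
(-9932 + 29735)/(19646 + 1011*11) = 19803/(19646 + 11121) = 19803/30767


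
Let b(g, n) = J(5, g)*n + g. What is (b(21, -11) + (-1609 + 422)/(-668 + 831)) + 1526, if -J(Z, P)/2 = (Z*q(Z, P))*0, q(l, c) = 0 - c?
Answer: 250974/163 ≈ 1539.7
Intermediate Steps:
q(l, c) = -c
J(Z, P) = 0 (J(Z, P) = -2*Z*(-P)*0 = -2*(-P*Z)*0 = -2*0 = 0)
b(g, n) = g (b(g, n) = 0*n + g = 0 + g = g)
(b(21, -11) + (-1609 + 422)/(-668 + 831)) + 1526 = (21 + (-1609 + 422)/(-668 + 831)) + 1526 = (21 - 1187/163) + 1526 = 2236/163 + 1526 = 250974/163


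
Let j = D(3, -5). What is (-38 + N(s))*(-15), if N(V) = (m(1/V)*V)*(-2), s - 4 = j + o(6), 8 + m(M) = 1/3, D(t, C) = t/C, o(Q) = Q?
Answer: -1592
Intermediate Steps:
j = -3/5 (j = 3/(-5) = 3*(-1/5) = -3/5 ≈ -0.60000)
m(M) = -23/3 (m(M) = -8 + 1/3 = -23/3)
s = 47/5 (s = 4 + (-3/5 + 6) = 4 + 27/5 = 47/5 ≈ 9.4000)
N(V) = 46*V/3 (N(V) = -23*V/3*(-2) = 46*V/3)
(-38 + N(s))*(-15) = (-38 + (46/3)*(47/5))*(-15) = (-38 + 2162/15)*(-15) = (1592/15)*(-15) = -1592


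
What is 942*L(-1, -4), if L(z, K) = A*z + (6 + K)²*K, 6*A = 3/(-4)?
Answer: -59817/4 ≈ -14954.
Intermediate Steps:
A = -⅛ (A = (3/(-4))/6 = (3*(-¼))/6 = (⅙)*(-¾) = -⅛ ≈ -0.12500)
L(z, K) = -z/8 + K*(6 + K)² (L(z, K) = -z/8 + (6 + K)²*K = -z/8 + K*(6 + K)²)
942*L(-1, -4) = 942*(-⅛*(-1) - 4*(6 - 4)²) = 942*(⅛ - 4*2²) = 942*(⅛ - 4*4) = 942*(⅛ - 16) = 942*(-127/8) = -59817/4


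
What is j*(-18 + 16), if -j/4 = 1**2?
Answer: 8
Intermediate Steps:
j = -4 (j = -4*1**2 = -4*1 = -4)
j*(-18 + 16) = -4*(-18 + 16) = -4*(-2) = 8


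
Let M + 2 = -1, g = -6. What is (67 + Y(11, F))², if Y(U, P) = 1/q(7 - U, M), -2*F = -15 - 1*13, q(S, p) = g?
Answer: 160801/36 ≈ 4466.7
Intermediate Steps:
M = -3 (M = -2 - 1 = -3)
q(S, p) = -6
F = 14 (F = -(-15 - 1*13)/2 = -(-15 - 13)/2 = -½*(-28) = 14)
Y(U, P) = -⅙ (Y(U, P) = 1/(-6) = -⅙)
(67 + Y(11, F))² = (67 - ⅙)² = (401/6)² = 160801/36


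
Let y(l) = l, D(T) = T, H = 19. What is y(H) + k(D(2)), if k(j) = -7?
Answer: 12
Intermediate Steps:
y(H) + k(D(2)) = 19 - 7 = 12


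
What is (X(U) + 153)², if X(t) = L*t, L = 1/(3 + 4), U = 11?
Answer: 1170724/49 ≈ 23892.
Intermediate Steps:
L = ⅐ (L = 1/7 = ⅐ ≈ 0.14286)
X(t) = t/7
(X(U) + 153)² = ((⅐)*11 + 153)² = (11/7 + 153)² = (1082/7)² = 1170724/49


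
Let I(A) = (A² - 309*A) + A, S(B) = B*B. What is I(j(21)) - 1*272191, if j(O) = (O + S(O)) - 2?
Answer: -202271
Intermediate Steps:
S(B) = B²
j(O) = -2 + O + O² (j(O) = (O + O²) - 2 = -2 + O + O²)
I(A) = A² - 308*A
I(j(21)) - 1*272191 = (-2 + 21 + 21²)*(-308 + (-2 + 21 + 21²)) - 1*272191 = (-2 + 21 + 441)*(-308 + (-2 + 21 + 441)) - 272191 = 460*(-308 + 460) - 272191 = 460*152 - 272191 = 69920 - 272191 = -202271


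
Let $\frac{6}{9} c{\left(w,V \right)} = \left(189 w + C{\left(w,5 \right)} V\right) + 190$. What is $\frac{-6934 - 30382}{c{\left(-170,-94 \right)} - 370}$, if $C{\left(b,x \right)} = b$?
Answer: $\frac{18658}{12155} \approx 1.535$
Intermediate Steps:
$c{\left(w,V \right)} = 285 + \frac{567 w}{2} + \frac{3 V w}{2}$ ($c{\left(w,V \right)} = \frac{3 \left(\left(189 w + w V\right) + 190\right)}{2} = \frac{3 \left(\left(189 w + V w\right) + 190\right)}{2} = \frac{3 \left(190 + 189 w + V w\right)}{2} = 285 + \frac{567 w}{2} + \frac{3 V w}{2}$)
$\frac{-6934 - 30382}{c{\left(-170,-94 \right)} - 370} = \frac{-6934 - 30382}{\left(285 + \frac{567}{2} \left(-170\right) + \frac{3}{2} \left(-94\right) \left(-170\right)\right) - 370} = - \frac{37316}{\left(285 - 48195 + 23970\right) - 370} = - \frac{37316}{-23940 - 370} = - \frac{37316}{-24310} = \left(-37316\right) \left(- \frac{1}{24310}\right) = \frac{18658}{12155}$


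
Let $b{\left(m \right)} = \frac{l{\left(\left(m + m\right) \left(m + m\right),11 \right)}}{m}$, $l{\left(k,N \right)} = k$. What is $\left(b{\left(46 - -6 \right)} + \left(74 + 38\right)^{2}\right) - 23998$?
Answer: $-11246$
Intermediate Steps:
$b{\left(m \right)} = 4 m$ ($b{\left(m \right)} = \frac{\left(m + m\right) \left(m + m\right)}{m} = \frac{2 m 2 m}{m} = \frac{4 m^{2}}{m} = 4 m$)
$\left(b{\left(46 - -6 \right)} + \left(74 + 38\right)^{2}\right) - 23998 = \left(4 \left(46 - -6\right) + \left(74 + 38\right)^{2}\right) - 23998 = \left(4 \left(46 + 6\right) + 112^{2}\right) - 23998 = \left(4 \cdot 52 + 12544\right) - 23998 = \left(208 + 12544\right) - 23998 = 12752 - 23998 = -11246$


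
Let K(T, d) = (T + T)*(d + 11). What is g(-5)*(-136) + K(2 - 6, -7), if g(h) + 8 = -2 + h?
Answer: 2008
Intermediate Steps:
K(T, d) = 2*T*(11 + d) (K(T, d) = (2*T)*(11 + d) = 2*T*(11 + d))
g(h) = -10 + h (g(h) = -8 + (-2 + h) = -10 + h)
g(-5)*(-136) + K(2 - 6, -7) = (-10 - 5)*(-136) + 2*(2 - 6)*(11 - 7) = -15*(-136) + 2*(-4)*4 = 2040 - 32 = 2008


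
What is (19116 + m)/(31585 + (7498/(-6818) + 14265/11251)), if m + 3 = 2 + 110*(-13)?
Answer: 678302144415/1211438353901 ≈ 0.55991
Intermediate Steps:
m = -1431 (m = -3 + (2 + 110*(-13)) = -3 + (2 - 1430) = -3 - 1428 = -1431)
(19116 + m)/(31585 + (7498/(-6818) + 14265/11251)) = (19116 - 1431)/(31585 + (7498/(-6818) + 14265/11251)) = 17685/(31585 + (7498*(-1/6818) + 14265*(1/11251))) = 17685/(31585 + (-3749/3409 + 14265/11251)) = 17685/(31585 + 6449386/38354659) = 17685/(1211438353901/38354659) = 17685*(38354659/1211438353901) = 678302144415/1211438353901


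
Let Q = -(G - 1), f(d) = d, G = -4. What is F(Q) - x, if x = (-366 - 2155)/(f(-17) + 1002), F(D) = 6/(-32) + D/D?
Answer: 53141/15760 ≈ 3.3719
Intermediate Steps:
Q = 5 (Q = -(-4 - 1) = -1*(-5) = 5)
F(D) = 13/16 (F(D) = 6*(-1/32) + 1 = -3/16 + 1 = 13/16)
x = -2521/985 (x = (-366 - 2155)/(-17 + 1002) = -2521/985 ≈ -2.5594)
F(Q) - x = 13/16 - 1*(-2521/985) = 13/16 + 2521/985 = 53141/15760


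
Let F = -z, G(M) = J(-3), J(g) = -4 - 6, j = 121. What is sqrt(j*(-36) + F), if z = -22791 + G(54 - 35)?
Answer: sqrt(18445) ≈ 135.81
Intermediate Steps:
J(g) = -10
G(M) = -10
z = -22801 (z = -22791 - 10 = -22801)
F = 22801 (F = -1*(-22801) = 22801)
sqrt(j*(-36) + F) = sqrt(121*(-36) + 22801) = sqrt(-4356 + 22801) = sqrt(18445)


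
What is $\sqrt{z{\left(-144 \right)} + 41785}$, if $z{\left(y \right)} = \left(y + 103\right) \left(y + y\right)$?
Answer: $\sqrt{53593} \approx 231.5$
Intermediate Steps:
$z{\left(y \right)} = 2 y \left(103 + y\right)$ ($z{\left(y \right)} = \left(103 + y\right) 2 y = 2 y \left(103 + y\right)$)
$\sqrt{z{\left(-144 \right)} + 41785} = \sqrt{2 \left(-144\right) \left(103 - 144\right) + 41785} = \sqrt{2 \left(-144\right) \left(-41\right) + 41785} = \sqrt{11808 + 41785} = \sqrt{53593}$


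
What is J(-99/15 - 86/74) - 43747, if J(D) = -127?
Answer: -43874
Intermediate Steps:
J(-99/15 - 86/74) - 43747 = -127 - 43747 = -43874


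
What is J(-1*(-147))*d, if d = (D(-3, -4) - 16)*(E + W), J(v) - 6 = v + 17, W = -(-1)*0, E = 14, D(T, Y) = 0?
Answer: -38080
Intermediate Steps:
W = 0 (W = -1*0 = 0)
J(v) = 23 + v (J(v) = 6 + (v + 17) = 6 + (17 + v) = 23 + v)
d = -224 (d = (0 - 16)*(14 + 0) = -16*14 = -224)
J(-1*(-147))*d = (23 - 1*(-147))*(-224) = (23 + 147)*(-224) = 170*(-224) = -38080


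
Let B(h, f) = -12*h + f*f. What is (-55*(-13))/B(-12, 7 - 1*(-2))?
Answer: 143/45 ≈ 3.1778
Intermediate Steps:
B(h, f) = f**2 - 12*h (B(h, f) = -12*h + f**2 = f**2 - 12*h)
(-55*(-13))/B(-12, 7 - 1*(-2)) = (-55*(-13))/((7 - 1*(-2))**2 - 12*(-12)) = 715/((7 + 2)**2 + 144) = 715/(9**2 + 144) = 715/(81 + 144) = 715/225 = 715*(1/225) = 143/45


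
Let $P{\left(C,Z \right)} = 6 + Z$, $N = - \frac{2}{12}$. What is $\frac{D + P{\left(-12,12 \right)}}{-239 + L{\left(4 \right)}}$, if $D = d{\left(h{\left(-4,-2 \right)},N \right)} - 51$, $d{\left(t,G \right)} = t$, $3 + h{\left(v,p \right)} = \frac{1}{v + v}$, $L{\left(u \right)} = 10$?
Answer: $\frac{289}{1832} \approx 0.15775$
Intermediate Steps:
$h{\left(v,p \right)} = -3 + \frac{1}{2 v}$ ($h{\left(v,p \right)} = -3 + \frac{1}{v + v} = -3 + \frac{1}{2 v}$)
$N = - \frac{1}{6}$ ($N = \left(-2\right) \frac{1}{12} = - \frac{1}{6} \approx -0.16667$)
$D = - \frac{433}{8}$ ($D = \left(-3 + \frac{1}{2 \left(-4\right)}\right) - 51 = \left(-3 + \frac{1}{2} \left(- \frac{1}{4}\right)\right) - 51 = \left(-3 - \frac{1}{8}\right) - 51 = - \frac{25}{8} - 51 = - \frac{433}{8} \approx -54.125$)
$\frac{D + P{\left(-12,12 \right)}}{-239 + L{\left(4 \right)}} = \frac{- \frac{433}{8} + \left(6 + 12\right)}{-239 + 10} = \frac{- \frac{433}{8} + 18}{-229} = \left(- \frac{289}{8}\right) \left(- \frac{1}{229}\right) = \frac{289}{1832}$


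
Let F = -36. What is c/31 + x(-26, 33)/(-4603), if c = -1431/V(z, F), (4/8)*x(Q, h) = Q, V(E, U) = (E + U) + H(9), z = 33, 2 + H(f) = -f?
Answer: 6609461/1997702 ≈ 3.3085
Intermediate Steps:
H(f) = -2 - f
V(E, U) = -11 + E + U (V(E, U) = (E + U) + (-2 - 1*9) = (E + U) + (-2 - 9) = (E + U) - 11 = -11 + E + U)
x(Q, h) = 2*Q
c = 1431/14 (c = -1431/(-11 + 33 - 36) = -1431/(-14) = -1431*(-1/14) = 1431/14 ≈ 102.21)
c/31 + x(-26, 33)/(-4603) = (1431/14)/31 + (2*(-26))/(-4603) = (1431/14)*(1/31) - 52*(-1/4603) = 1431/434 + 52/4603 = 6609461/1997702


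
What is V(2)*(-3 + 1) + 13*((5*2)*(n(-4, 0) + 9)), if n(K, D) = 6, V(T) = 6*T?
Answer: 1926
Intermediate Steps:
V(2)*(-3 + 1) + 13*((5*2)*(n(-4, 0) + 9)) = (6*2)*(-3 + 1) + 13*((5*2)*(6 + 9)) = 12*(-2) + 13*(10*15) = -24 + 13*150 = -24 + 1950 = 1926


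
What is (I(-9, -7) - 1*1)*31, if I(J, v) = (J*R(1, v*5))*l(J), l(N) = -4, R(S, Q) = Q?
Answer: -39091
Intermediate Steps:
I(J, v) = -20*J*v (I(J, v) = (J*(v*5))*(-4) = (J*(5*v))*(-4) = (5*J*v)*(-4) = -20*J*v)
(I(-9, -7) - 1*1)*31 = (-20*(-9)*(-7) - 1*1)*31 = (-1260 - 1)*31 = -1261*31 = -39091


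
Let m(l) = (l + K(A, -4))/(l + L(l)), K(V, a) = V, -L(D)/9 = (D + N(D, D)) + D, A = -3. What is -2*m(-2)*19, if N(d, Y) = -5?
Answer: 190/79 ≈ 2.4051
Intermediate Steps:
L(D) = 45 - 18*D (L(D) = -9*((D - 5) + D) = -9*((-5 + D) + D) = -9*(-5 + 2*D) = 45 - 18*D)
m(l) = (-3 + l)/(45 - 17*l) (m(l) = (l - 3)/(l + (45 - 18*l)) = (-3 + l)/(45 - 17*l))
-2*m(-2)*19 = -2*(3 - 1*(-2))/(-45 + 17*(-2))*19 = -2*(3 + 2)/(-45 - 34)*19 = -2*5/(-79)*19 = -(-2)*5/79*19 = -2*(-5/79)*19 = (10/79)*19 = 190/79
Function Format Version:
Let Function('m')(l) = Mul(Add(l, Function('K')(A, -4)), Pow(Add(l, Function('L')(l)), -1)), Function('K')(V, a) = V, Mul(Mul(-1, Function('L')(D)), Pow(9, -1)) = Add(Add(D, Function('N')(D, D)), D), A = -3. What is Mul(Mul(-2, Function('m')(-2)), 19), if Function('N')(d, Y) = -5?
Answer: Rational(190, 79) ≈ 2.4051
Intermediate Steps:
Function('L')(D) = Add(45, Mul(-18, D)) (Function('L')(D) = Mul(-9, Add(Add(D, -5), D)) = Mul(-9, Add(Add(-5, D), D)) = Mul(-9, Add(-5, Mul(2, D))) = Add(45, Mul(-18, D)))
Function('m')(l) = Mul(Pow(Add(45, Mul(-17, l)), -1), Add(-3, l)) (Function('m')(l) = Mul(Add(l, -3), Pow(Add(l, Add(45, Mul(-18, l))), -1)) = Mul(Add(-3, l), Pow(Add(45, Mul(-17, l)), -1)) = Mul(Pow(Add(45, Mul(-17, l)), -1), Add(-3, l)))
Mul(Mul(-2, Function('m')(-2)), 19) = Mul(Mul(-2, Mul(Pow(Add(-45, Mul(17, -2)), -1), Add(3, Mul(-1, -2)))), 19) = Mul(Mul(-2, Mul(Pow(Add(-45, -34), -1), Add(3, 2))), 19) = Mul(Mul(-2, Mul(Pow(-79, -1), 5)), 19) = Mul(Mul(-2, Mul(Rational(-1, 79), 5)), 19) = Mul(Mul(-2, Rational(-5, 79)), 19) = Mul(Rational(10, 79), 19) = Rational(190, 79)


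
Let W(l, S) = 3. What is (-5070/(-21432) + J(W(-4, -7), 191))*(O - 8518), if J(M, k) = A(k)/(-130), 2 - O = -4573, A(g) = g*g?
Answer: 256689855963/232180 ≈ 1.1056e+6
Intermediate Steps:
A(g) = g²
O = 4575 (O = 2 - 1*(-4573) = 2 + 4573 = 4575)
J(M, k) = -k²/130 (J(M, k) = k²/(-130) = k²*(-1/130) = -k²/130)
(-5070/(-21432) + J(W(-4, -7), 191))*(O - 8518) = (-5070/(-21432) - 1/130*191²)*(4575 - 8518) = (-5070*(-1/21432) - 1/130*36481)*(-3943) = (845/3572 - 36481/130)*(-3943) = -65100141/232180*(-3943) = 256689855963/232180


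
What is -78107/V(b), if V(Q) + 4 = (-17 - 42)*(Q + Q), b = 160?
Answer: 78107/18884 ≈ 4.1361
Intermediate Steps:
V(Q) = -4 - 118*Q (V(Q) = -4 + (-17 - 42)*(Q + Q) = -4 - 118*Q)
-78107/V(b) = -78107/(-4 - 118*160) = -78107/(-4 - 18880) = -78107/(-18884) = -78107*(-1/18884) = 78107/18884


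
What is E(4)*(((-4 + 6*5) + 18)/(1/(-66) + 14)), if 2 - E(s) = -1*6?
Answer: 23232/923 ≈ 25.170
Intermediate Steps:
E(s) = 8 (E(s) = 2 - (-1)*6 = 2 - 1*(-6) = 2 + 6 = 8)
E(4)*(((-4 + 6*5) + 18)/(1/(-66) + 14)) = 8*(((-4 + 6*5) + 18)/(1/(-66) + 14)) = 8*(((-4 + 30) + 18)/(-1/66 + 14)) = 8*((26 + 18)/(923/66)) = 8*(44*(66/923)) = 8*(2904/923) = 23232/923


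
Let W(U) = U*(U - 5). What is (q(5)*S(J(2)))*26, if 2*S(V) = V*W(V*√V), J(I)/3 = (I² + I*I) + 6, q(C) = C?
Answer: 202260240 - 573300*√42 ≈ 1.9854e+8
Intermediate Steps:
W(U) = U*(-5 + U)
J(I) = 18 + 6*I² (J(I) = 3*((I² + I*I) + 6) = 3*((I² + I²) + 6) = 3*(2*I² + 6) = 3*(6 + 2*I²) = 18 + 6*I²)
S(V) = V^(5/2)*(-5 + V^(3/2))/2 (S(V) = (V*((V*√V)*(-5 + V*√V)))/2 = (V*(V^(3/2)*(-5 + V^(3/2))))/2 = (V^(5/2)*(-5 + V^(3/2)))/2 = V^(5/2)*(-5 + V^(3/2))/2)
(q(5)*S(J(2)))*26 = (5*((18 + 6*2²)⁴/2 - 5*(18 + 6*2²)^(5/2)/2))*26 = (5*((18 + 6*4)⁴/2 - 5*(18 + 6*4)^(5/2)/2))*26 = (5*((18 + 24)⁴/2 - 5*(18 + 24)^(5/2)/2))*26 = (5*((½)*42⁴ - 4410*√42))*26 = (5*((½)*3111696 - 4410*√42))*26 = (5*(1555848 - 4410*√42))*26 = (7779240 - 22050*√42)*26 = 202260240 - 573300*√42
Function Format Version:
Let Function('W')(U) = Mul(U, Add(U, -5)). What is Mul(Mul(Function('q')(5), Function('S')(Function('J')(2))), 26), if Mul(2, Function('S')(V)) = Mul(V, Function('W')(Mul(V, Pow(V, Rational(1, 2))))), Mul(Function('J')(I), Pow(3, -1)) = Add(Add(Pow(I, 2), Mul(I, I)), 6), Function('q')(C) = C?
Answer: Add(202260240, Mul(-573300, Pow(42, Rational(1, 2)))) ≈ 1.9854e+8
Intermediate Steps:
Function('W')(U) = Mul(U, Add(-5, U))
Function('J')(I) = Add(18, Mul(6, Pow(I, 2))) (Function('J')(I) = Mul(3, Add(Add(Pow(I, 2), Mul(I, I)), 6)) = Mul(3, Add(Add(Pow(I, 2), Pow(I, 2)), 6)) = Mul(3, Add(Mul(2, Pow(I, 2)), 6)) = Mul(3, Add(6, Mul(2, Pow(I, 2)))) = Add(18, Mul(6, Pow(I, 2))))
Function('S')(V) = Mul(Rational(1, 2), Pow(V, Rational(5, 2)), Add(-5, Pow(V, Rational(3, 2)))) (Function('S')(V) = Mul(Rational(1, 2), Mul(V, Mul(Mul(V, Pow(V, Rational(1, 2))), Add(-5, Mul(V, Pow(V, Rational(1, 2))))))) = Mul(Rational(1, 2), Mul(V, Mul(Pow(V, Rational(3, 2)), Add(-5, Pow(V, Rational(3, 2)))))) = Mul(Rational(1, 2), Mul(Pow(V, Rational(5, 2)), Add(-5, Pow(V, Rational(3, 2))))) = Mul(Rational(1, 2), Pow(V, Rational(5, 2)), Add(-5, Pow(V, Rational(3, 2)))))
Mul(Mul(Function('q')(5), Function('S')(Function('J')(2))), 26) = Mul(Mul(5, Add(Mul(Rational(1, 2), Pow(Add(18, Mul(6, Pow(2, 2))), 4)), Mul(Rational(-5, 2), Pow(Add(18, Mul(6, Pow(2, 2))), Rational(5, 2))))), 26) = Mul(Mul(5, Add(Mul(Rational(1, 2), Pow(Add(18, Mul(6, 4)), 4)), Mul(Rational(-5, 2), Pow(Add(18, Mul(6, 4)), Rational(5, 2))))), 26) = Mul(Mul(5, Add(Mul(Rational(1, 2), Pow(Add(18, 24), 4)), Mul(Rational(-5, 2), Pow(Add(18, 24), Rational(5, 2))))), 26) = Mul(Mul(5, Add(Mul(Rational(1, 2), Pow(42, 4)), Mul(Rational(-5, 2), Pow(42, Rational(5, 2))))), 26) = Mul(Mul(5, Add(Mul(Rational(1, 2), 3111696), Mul(Rational(-5, 2), Mul(1764, Pow(42, Rational(1, 2)))))), 26) = Mul(Mul(5, Add(1555848, Mul(-4410, Pow(42, Rational(1, 2))))), 26) = Mul(Add(7779240, Mul(-22050, Pow(42, Rational(1, 2)))), 26) = Add(202260240, Mul(-573300, Pow(42, Rational(1, 2))))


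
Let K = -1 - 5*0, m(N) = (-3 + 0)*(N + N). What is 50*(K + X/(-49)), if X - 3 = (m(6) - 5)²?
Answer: -86650/49 ≈ -1768.4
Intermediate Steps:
m(N) = -6*N
X = 1684 (X = 3 + (-6*6 - 5)² = 3 + (-36 - 5)² = 3 + (-41)² = 3 + 1681 = 1684)
K = -1 (K = -1 + 0 = -1)
50*(K + X/(-49)) = 50*(-1 + 1684/(-49)) = 50*(-1 + 1684*(-1/49)) = 50*(-1 - 1684/49) = 50*(-1733/49) = -86650/49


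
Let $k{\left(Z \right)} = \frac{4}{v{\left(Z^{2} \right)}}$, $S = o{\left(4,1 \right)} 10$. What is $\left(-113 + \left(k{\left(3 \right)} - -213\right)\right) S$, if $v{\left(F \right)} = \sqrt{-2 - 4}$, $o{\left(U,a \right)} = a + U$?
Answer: $5000 - \frac{100 i \sqrt{6}}{3} \approx 5000.0 - 81.65 i$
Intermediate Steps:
$o{\left(U,a \right)} = U + a$
$S = 50$ ($S = \left(4 + 1\right) 10 = 5 \cdot 10 = 50$)
$v{\left(F \right)} = i \sqrt{6}$ ($v{\left(F \right)} = \sqrt{-6} = i \sqrt{6}$)
$k{\left(Z \right)} = - \frac{2 i \sqrt{6}}{3}$ ($k{\left(Z \right)} = \frac{4}{i \sqrt{6}} = 4 \left(- \frac{i \sqrt{6}}{6}\right) = - \frac{2 i \sqrt{6}}{3}$)
$\left(-113 + \left(k{\left(3 \right)} - -213\right)\right) S = \left(-113 - \left(-213 + \frac{2 i \sqrt{6}}{3}\right)\right) 50 = \left(-113 + \left(- \frac{2 i \sqrt{6}}{3} + 213\right)\right) 50 = \left(-113 + \left(213 - \frac{2 i \sqrt{6}}{3}\right)\right) 50 = \left(100 - \frac{2 i \sqrt{6}}{3}\right) 50 = 5000 - \frac{100 i \sqrt{6}}{3}$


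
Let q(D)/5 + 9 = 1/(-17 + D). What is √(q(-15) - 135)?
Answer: I*√11530/8 ≈ 13.422*I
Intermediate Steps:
q(D) = -45 + 5/(-17 + D)
√(q(-15) - 135) = √(5*(154 - 9*(-15))/(-17 - 15) - 135) = √(5*(154 + 135)/(-32) - 135) = √(5*(-1/32)*289 - 135) = √(-1445/32 - 135) = √(-5765/32) = I*√11530/8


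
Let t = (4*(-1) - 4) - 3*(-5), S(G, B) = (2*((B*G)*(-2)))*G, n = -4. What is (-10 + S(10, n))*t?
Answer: 11130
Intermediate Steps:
S(G, B) = -4*B*G² (S(G, B) = (2*(-2*B*G))*G = (-4*B*G)*G = -4*B*G²)
t = 7 (t = (-4 - 4) + 15 = -8 + 15 = 7)
(-10 + S(10, n))*t = (-10 - 4*(-4)*10²)*7 = (-10 - 4*(-4)*100)*7 = (-10 + 1600)*7 = 1590*7 = 11130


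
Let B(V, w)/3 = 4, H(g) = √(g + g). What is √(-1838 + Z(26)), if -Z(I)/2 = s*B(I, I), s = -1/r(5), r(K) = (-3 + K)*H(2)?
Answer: 2*I*√458 ≈ 42.802*I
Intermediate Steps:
H(g) = √2*√g (H(g) = √(2*g) = √2*√g)
B(V, w) = 12 (B(V, w) = 3*4 = 12)
r(K) = -6 + 2*K (r(K) = (-3 + K)*(√2*√2) = (-3 + K)*2 = -6 + 2*K)
s = -¼ (s = -1/(-6 + 2*5) = -1/(-6 + 10) = -1/4 = -1*¼ = -¼ ≈ -0.25000)
Z(I) = 6 (Z(I) = -(-1)*12/2 = -2*(-3) = 6)
√(-1838 + Z(26)) = √(-1838 + 6) = √(-1832) = 2*I*√458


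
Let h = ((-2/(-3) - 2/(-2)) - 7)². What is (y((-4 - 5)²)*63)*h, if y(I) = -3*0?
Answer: 0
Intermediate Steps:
y(I) = 0
h = 256/9 (h = ((-2*(-⅓) - 2*(-½)) - 7)² = ((⅔ + 1) - 7)² = (5/3 - 7)² = (-16/3)² = 256/9 ≈ 28.444)
(y((-4 - 5)²)*63)*h = (0*63)*(256/9) = 0*(256/9) = 0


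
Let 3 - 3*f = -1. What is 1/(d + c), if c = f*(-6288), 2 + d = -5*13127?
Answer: -1/74021 ≈ -1.3510e-5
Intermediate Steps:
f = 4/3 (f = 1 - ⅓*(-1) = 1 + ⅓ = 4/3 ≈ 1.3333)
d = -65637 (d = -2 - 5*13127 = -2 - 65635 = -65637)
c = -8384 (c = (4/3)*(-6288) = -8384)
1/(d + c) = 1/(-65637 - 8384) = 1/(-74021) = -1/74021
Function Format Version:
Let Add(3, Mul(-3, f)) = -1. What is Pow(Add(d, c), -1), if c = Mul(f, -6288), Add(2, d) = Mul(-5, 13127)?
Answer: Rational(-1, 74021) ≈ -1.3510e-5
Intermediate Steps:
f = Rational(4, 3) (f = Add(1, Mul(Rational(-1, 3), -1)) = Add(1, Rational(1, 3)) = Rational(4, 3) ≈ 1.3333)
d = -65637 (d = Add(-2, Mul(-5, 13127)) = Add(-2, -65635) = -65637)
c = -8384 (c = Mul(Rational(4, 3), -6288) = -8384)
Pow(Add(d, c), -1) = Pow(Add(-65637, -8384), -1) = Pow(-74021, -1) = Rational(-1, 74021)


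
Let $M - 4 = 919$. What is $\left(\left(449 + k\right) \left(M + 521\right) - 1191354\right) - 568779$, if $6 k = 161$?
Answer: $- \frac{3219089}{3} \approx -1.073 \cdot 10^{6}$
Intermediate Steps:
$k = \frac{161}{6}$ ($k = \frac{1}{6} \cdot 161 = \frac{161}{6} \approx 26.833$)
$M = 923$ ($M = 4 + 919 = 923$)
$\left(\left(449 + k\right) \left(M + 521\right) - 1191354\right) - 568779 = \left(\left(449 + \frac{161}{6}\right) \left(923 + 521\right) - 1191354\right) - 568779 = \left(\frac{2855}{6} \cdot 1444 - 1191354\right) - 568779 = \left(\frac{2061310}{3} - 1191354\right) - 568779 = - \frac{1512752}{3} - 568779 = - \frac{3219089}{3}$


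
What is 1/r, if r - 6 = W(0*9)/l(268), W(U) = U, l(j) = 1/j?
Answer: ⅙ ≈ 0.16667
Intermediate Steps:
r = 6 (r = 6 + (0*9)/(1/268) = 6 + 0/(1/268) = 6 + 0*268 = 6 + 0 = 6)
1/r = 1/6 = ⅙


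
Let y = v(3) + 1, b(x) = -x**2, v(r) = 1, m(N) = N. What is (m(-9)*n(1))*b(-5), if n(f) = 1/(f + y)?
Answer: 75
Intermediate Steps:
y = 2 (y = 1 + 1 = 2)
n(f) = 1/(2 + f) (n(f) = 1/(f + 2) = 1/(2 + f))
(m(-9)*n(1))*b(-5) = (-9/(2 + 1))*(-1*(-5)**2) = (-9/3)*(-1*25) = -9*1/3*(-25) = -3*(-25) = 75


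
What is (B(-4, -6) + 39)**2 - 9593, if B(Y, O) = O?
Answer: -8504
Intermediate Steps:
(B(-4, -6) + 39)**2 - 9593 = (-6 + 39)**2 - 9593 = 33**2 - 9593 = 1089 - 9593 = -8504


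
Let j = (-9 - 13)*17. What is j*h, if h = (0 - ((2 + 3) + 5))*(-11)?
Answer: -41140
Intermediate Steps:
j = -374 (j = -22*17 = -374)
h = 110 (h = (0 - (5 + 5))*(-11) = (0 - 1*10)*(-11) = (0 - 10)*(-11) = -10*(-11) = 110)
j*h = -374*110 = -41140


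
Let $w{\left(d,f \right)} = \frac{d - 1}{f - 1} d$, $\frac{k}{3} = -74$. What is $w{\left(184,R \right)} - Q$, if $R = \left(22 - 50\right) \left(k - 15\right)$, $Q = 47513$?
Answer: $- \frac{315215083}{6635} \approx -47508.0$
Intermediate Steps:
$k = -222$ ($k = 3 \left(-74\right) = -222$)
$R = 6636$ ($R = \left(22 - 50\right) \left(-222 - 15\right) = \left(-28\right) \left(-237\right) = 6636$)
$w{\left(d,f \right)} = \frac{d \left(-1 + d\right)}{-1 + f}$ ($w{\left(d,f \right)} = \frac{-1 + d}{-1 + f} d = \frac{d \left(-1 + d\right)}{-1 + f}$)
$w{\left(184,R \right)} - Q = \frac{184 \left(-1 + 184\right)}{-1 + 6636} - 47513 = 184 \cdot \frac{1}{6635} \cdot 183 - 47513 = \frac{33672}{6635} - 47513 = - \frac{315215083}{6635}$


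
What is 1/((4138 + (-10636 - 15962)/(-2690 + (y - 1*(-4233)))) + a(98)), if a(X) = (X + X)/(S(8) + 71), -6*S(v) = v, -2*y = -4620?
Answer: 805277/3328942808 ≈ 0.00024190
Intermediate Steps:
y = 2310 (y = -½*(-4620) = 2310)
S(v) = -v/6
a(X) = 6*X/209 (a(X) = (X + X)/(-⅙*8 + 71) = (2*X)/(-4/3 + 71) = (2*X)/(209/3) = (2*X)*(3/209) = 6*X/209)
1/((4138 + (-10636 - 15962)/(-2690 + (y - 1*(-4233)))) + a(98)) = 1/((4138 + (-10636 - 15962)/(-2690 + (2310 - 1*(-4233)))) + (6/209)*98) = 1/((4138 - 26598/(-2690 + (2310 + 4233))) + 588/209) = 1/((4138 - 26598/(-2690 + 6543)) + 588/209) = 1/((4138 - 26598/3853) + 588/209) = 1/(15917116/3853 + 588/209) = 1/(3328942808/805277) = 805277/3328942808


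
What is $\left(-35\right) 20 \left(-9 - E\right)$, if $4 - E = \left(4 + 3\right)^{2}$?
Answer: $-25200$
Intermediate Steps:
$E = -45$ ($E = 4 - \left(4 + 3\right)^{2} = 4 - 7^{2} = 4 - 49 = -45$)
$\left(-35\right) 20 \left(-9 - E\right) = \left(-35\right) 20 \left(-9 - -45\right) = - 700 \left(-9 + 45\right) = \left(-700\right) 36 = -25200$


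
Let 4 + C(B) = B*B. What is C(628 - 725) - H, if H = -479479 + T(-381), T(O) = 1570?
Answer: 487314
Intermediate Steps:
C(B) = -4 + B**2 (C(B) = -4 + B*B = -4 + B**2)
H = -477909 (H = -479479 + 1570 = -477909)
C(628 - 725) - H = (-4 + (628 - 725)**2) - 1*(-477909) = (-4 + (-97)**2) + 477909 = (-4 + 9409) + 477909 = 9405 + 477909 = 487314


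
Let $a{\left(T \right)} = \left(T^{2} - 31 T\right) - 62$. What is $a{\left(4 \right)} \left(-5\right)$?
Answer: $850$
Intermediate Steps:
$a{\left(T \right)} = -62 + T^{2} - 31 T$
$a{\left(4 \right)} \left(-5\right) = \left(-62 + 4^{2} - 124\right) \left(-5\right) = \left(-62 + 16 - 124\right) \left(-5\right) = \left(-170\right) \left(-5\right) = 850$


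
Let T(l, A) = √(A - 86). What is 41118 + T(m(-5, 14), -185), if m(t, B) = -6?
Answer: 41118 + I*√271 ≈ 41118.0 + 16.462*I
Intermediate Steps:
T(l, A) = √(-86 + A)
41118 + T(m(-5, 14), -185) = 41118 + √(-86 - 185) = 41118 + √(-271) = 41118 + I*√271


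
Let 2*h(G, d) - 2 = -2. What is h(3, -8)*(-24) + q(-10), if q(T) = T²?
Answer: 100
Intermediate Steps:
h(G, d) = 0 (h(G, d) = 1 + (½)*(-2) = 1 - 1 = 0)
h(3, -8)*(-24) + q(-10) = 0*(-24) + (-10)² = 0 + 100 = 100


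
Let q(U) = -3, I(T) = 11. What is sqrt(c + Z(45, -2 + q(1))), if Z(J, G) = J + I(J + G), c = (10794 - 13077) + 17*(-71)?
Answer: I*sqrt(3434) ≈ 58.6*I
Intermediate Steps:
c = -3490 (c = -2283 - 1207 = -3490)
Z(J, G) = 11 + J (Z(J, G) = J + 11 = 11 + J)
sqrt(c + Z(45, -2 + q(1))) = sqrt(-3490 + (11 + 45)) = sqrt(-3490 + 56) = sqrt(-3434) = I*sqrt(3434)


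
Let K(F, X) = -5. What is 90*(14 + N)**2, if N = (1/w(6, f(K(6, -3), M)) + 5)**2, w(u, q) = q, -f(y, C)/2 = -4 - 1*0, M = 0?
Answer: 298841805/2048 ≈ 1.4592e+5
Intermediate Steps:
f(y, C) = 8 (f(y, C) = -2*(-4 - 1*0) = -2*(-4 + 0) = -2*(-4) = 8)
N = 1681/64 (N = (1/8 + 5)**2 = (41/8)**2 = 1681/64 ≈ 26.266)
90*(14 + N)**2 = 90*(14 + 1681/64)**2 = 90*(2577/64)**2 = 90*(6640929/4096) = 298841805/2048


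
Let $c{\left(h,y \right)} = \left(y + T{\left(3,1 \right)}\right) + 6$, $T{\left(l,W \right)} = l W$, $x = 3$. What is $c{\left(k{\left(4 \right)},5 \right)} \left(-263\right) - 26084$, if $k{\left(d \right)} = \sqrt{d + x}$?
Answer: $-29766$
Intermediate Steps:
$T{\left(l,W \right)} = W l$
$k{\left(d \right)} = \sqrt{3 + d}$ ($k{\left(d \right)} = \sqrt{d + 3} = \sqrt{3 + d}$)
$c{\left(h,y \right)} = 9 + y$ ($c{\left(h,y \right)} = \left(y + 1 \cdot 3\right) + 6 = \left(y + 3\right) + 6 = \left(3 + y\right) + 6 = 9 + y$)
$c{\left(k{\left(4 \right)},5 \right)} \left(-263\right) - 26084 = \left(9 + 5\right) \left(-263\right) - 26084 = 14 \left(-263\right) - 26084 = -3682 - 26084 = -29766$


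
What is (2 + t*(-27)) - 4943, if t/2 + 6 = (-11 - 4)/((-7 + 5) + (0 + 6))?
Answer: -8829/2 ≈ -4414.5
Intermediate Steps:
t = -39/2 (t = -12 + 2*((-11 - 4)/((-7 + 5) + (0 + 6))) = -12 + 2*(-15/(-2 + 6)) = -12 + 2*(-15/4) = -12 - 15/2 = -39/2 ≈ -19.500)
(2 + t*(-27)) - 4943 = (2 - 39/2*(-27)) - 4943 = (2 + 1053/2) - 4943 = 1057/2 - 4943 = -8829/2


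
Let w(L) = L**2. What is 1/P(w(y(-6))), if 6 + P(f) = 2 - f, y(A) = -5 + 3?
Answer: -1/8 ≈ -0.12500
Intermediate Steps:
y(A) = -2
P(f) = -4 - f (P(f) = -6 + (2 - f) = -4 - f)
1/P(w(y(-6))) = 1/(-4 - 1*(-2)**2) = 1/(-4 - 1*4) = 1/(-4 - 4) = 1/(-8) = -1/8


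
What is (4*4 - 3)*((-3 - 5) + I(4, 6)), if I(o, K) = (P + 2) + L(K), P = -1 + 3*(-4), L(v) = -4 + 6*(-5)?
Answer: -689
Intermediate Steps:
L(v) = -34 (L(v) = -4 - 30 = -34)
P = -13 (P = -1 - 12 = -13)
I(o, K) = -45 (I(o, K) = (-13 + 2) - 34 = -11 - 34 = -45)
(4*4 - 3)*((-3 - 5) + I(4, 6)) = (4*4 - 3)*((-3 - 5) - 45) = (16 - 3)*(-8 - 45) = 13*(-53) = -689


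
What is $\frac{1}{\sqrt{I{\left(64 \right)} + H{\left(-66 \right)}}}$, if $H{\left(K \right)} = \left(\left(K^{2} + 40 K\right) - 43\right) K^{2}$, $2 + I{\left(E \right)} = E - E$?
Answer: $\frac{\sqrt{7287586}}{7287586} \approx 0.00037043$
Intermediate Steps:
$I{\left(E \right)} = -2$ ($I{\left(E \right)} = -2 + \left(E - E\right) = -2 + 0 = -2$)
$H{\left(K \right)} = K^{2} \left(-43 + K^{2} + 40 K\right)$ ($H{\left(K \right)} = \left(-43 + K^{2} + 40 K\right) K^{2} = K^{2} \left(-43 + K^{2} + 40 K\right)$)
$\frac{1}{\sqrt{I{\left(64 \right)} + H{\left(-66 \right)}}} = \frac{1}{\sqrt{-2 + \left(-66\right)^{2} \left(-43 + \left(-66\right)^{2} + 40 \left(-66\right)\right)}} = \frac{1}{\sqrt{-2 + 4356 \left(-43 + 4356 - 2640\right)}} = \frac{1}{\sqrt{-2 + 4356 \cdot 1673}} = \frac{1}{\sqrt{-2 + 7287588}} = \frac{1}{\sqrt{7287586}} = \frac{\sqrt{7287586}}{7287586}$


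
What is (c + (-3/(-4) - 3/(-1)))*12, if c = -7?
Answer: -39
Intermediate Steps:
(c + (-3/(-4) - 3/(-1)))*12 = (-7 + (-3/(-4) - 3/(-1)))*12 = (-7 + (-3*(-¼) - 3*(-1)))*12 = (-7 + (¾ + 3))*12 = (-7 + 15/4)*12 = -13/4*12 = -39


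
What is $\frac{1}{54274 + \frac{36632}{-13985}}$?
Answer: $\frac{13985}{758985258} \approx 1.8426 \cdot 10^{-5}$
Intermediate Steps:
$\frac{1}{54274 + \frac{36632}{-13985}} = \frac{1}{54274 + 36632 \left(- \frac{1}{13985}\right)} = \frac{1}{54274 - \frac{36632}{13985}} = \frac{1}{\frac{758985258}{13985}} = \frac{13985}{758985258}$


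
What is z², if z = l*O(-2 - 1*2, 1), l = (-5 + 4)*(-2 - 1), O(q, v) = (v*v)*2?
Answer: 36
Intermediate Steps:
O(q, v) = 2*v² (O(q, v) = v²*2 = 2*v²)
l = 3 (l = -1*(-3) = 3)
z = 6 (z = 3*(2*1²) = 3*(2*1) = 3*2 = 6)
z² = 6² = 36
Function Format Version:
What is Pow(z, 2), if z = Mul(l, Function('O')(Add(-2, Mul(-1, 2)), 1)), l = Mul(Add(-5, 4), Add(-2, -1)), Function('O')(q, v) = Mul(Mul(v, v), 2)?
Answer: 36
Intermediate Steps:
Function('O')(q, v) = Mul(2, Pow(v, 2)) (Function('O')(q, v) = Mul(Pow(v, 2), 2) = Mul(2, Pow(v, 2)))
l = 3 (l = Mul(-1, -3) = 3)
z = 6 (z = Mul(3, Mul(2, Pow(1, 2))) = Mul(3, Mul(2, 1)) = Mul(3, 2) = 6)
Pow(z, 2) = Pow(6, 2) = 36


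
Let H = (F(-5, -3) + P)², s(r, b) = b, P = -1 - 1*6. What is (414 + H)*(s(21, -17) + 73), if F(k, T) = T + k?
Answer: 35784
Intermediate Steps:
P = -7 (P = -1 - 6 = -7)
H = 225 (H = ((-3 - 5) - 7)² = (-8 - 7)² = (-15)² = 225)
(414 + H)*(s(21, -17) + 73) = (414 + 225)*(-17 + 73) = 639*56 = 35784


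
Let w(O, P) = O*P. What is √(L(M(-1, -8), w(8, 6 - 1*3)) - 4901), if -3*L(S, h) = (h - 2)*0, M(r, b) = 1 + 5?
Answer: 13*I*√29 ≈ 70.007*I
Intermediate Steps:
M(r, b) = 6
L(S, h) = 0 (L(S, h) = -(h - 2)*0/3 = -(-2 + h)*0/3 = -⅓*0 = 0)
√(L(M(-1, -8), w(8, 6 - 1*3)) - 4901) = √(0 - 4901) = √(-4901) = 13*I*√29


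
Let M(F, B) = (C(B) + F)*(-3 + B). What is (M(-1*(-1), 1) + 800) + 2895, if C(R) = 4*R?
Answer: 3685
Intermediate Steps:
M(F, B) = (-3 + B)*(F + 4*B) (M(F, B) = (4*B + F)*(-3 + B) = (F + 4*B)*(-3 + B) = (-3 + B)*(F + 4*B))
(M(-1*(-1), 1) + 800) + 2895 = ((-12*1 - (-3)*(-1) + 4*1² + 1*(-1*(-1))) + 800) + 2895 = ((-12 - 3*1 + 4*1 + 1*1) + 800) + 2895 = ((-12 - 3 + 4 + 1) + 800) + 2895 = (-10 + 800) + 2895 = 790 + 2895 = 3685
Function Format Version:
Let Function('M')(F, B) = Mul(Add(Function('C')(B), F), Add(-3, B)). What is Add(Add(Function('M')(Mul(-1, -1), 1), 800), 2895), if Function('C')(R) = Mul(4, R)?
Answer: 3685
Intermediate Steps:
Function('M')(F, B) = Mul(Add(-3, B), Add(F, Mul(4, B))) (Function('M')(F, B) = Mul(Add(Mul(4, B), F), Add(-3, B)) = Mul(Add(F, Mul(4, B)), Add(-3, B)) = Mul(Add(-3, B), Add(F, Mul(4, B))))
Add(Add(Function('M')(Mul(-1, -1), 1), 800), 2895) = Add(Add(Add(Mul(-12, 1), Mul(-3, Mul(-1, -1)), Mul(4, Pow(1, 2)), Mul(1, Mul(-1, -1))), 800), 2895) = Add(Add(Add(-12, Mul(-3, 1), Mul(4, 1), Mul(1, 1)), 800), 2895) = Add(Add(Add(-12, -3, 4, 1), 800), 2895) = Add(Add(-10, 800), 2895) = Add(790, 2895) = 3685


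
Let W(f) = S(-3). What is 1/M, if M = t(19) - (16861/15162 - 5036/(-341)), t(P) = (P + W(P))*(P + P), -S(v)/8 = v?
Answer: 5170242/8366069995 ≈ 0.00061800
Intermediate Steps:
S(v) = -8*v
W(f) = 24 (W(f) = -8*(-3) = 24)
t(P) = 2*P*(24 + P) (t(P) = (P + 24)*(P + P) = (24 + P)*(2*P) = 2*P*(24 + P))
M = 8366069995/5170242 (M = 2*19*(24 + 19) - (16861/15162 - 5036/(-341)) = 2*19*43 - (16861*(1/15162) - 5036*(-1/341)) = 1634 - (16861/15162 + 5036/341) = 1634 - 1*82105433/5170242 = 1634 - 82105433/5170242 = 8366069995/5170242 ≈ 1618.1)
1/M = 1/(8366069995/5170242) = 5170242/8366069995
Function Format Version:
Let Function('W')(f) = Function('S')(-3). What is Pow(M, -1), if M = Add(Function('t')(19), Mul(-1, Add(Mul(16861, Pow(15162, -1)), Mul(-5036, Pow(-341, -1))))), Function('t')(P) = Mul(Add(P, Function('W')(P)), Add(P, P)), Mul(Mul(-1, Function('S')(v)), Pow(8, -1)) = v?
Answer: Rational(5170242, 8366069995) ≈ 0.00061800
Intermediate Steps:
Function('S')(v) = Mul(-8, v)
Function('W')(f) = 24 (Function('W')(f) = Mul(-8, -3) = 24)
Function('t')(P) = Mul(2, P, Add(24, P)) (Function('t')(P) = Mul(Add(P, 24), Add(P, P)) = Mul(Add(24, P), Mul(2, P)) = Mul(2, P, Add(24, P)))
M = Rational(8366069995, 5170242) (M = Add(Mul(2, 19, Add(24, 19)), Mul(-1, Add(Mul(16861, Pow(15162, -1)), Mul(-5036, Pow(-341, -1))))) = Add(Mul(2, 19, 43), Mul(-1, Add(Mul(16861, Rational(1, 15162)), Mul(-5036, Rational(-1, 341))))) = Add(1634, Mul(-1, Add(Rational(16861, 15162), Rational(5036, 341)))) = Add(1634, Mul(-1, Rational(82105433, 5170242))) = Add(1634, Rational(-82105433, 5170242)) = Rational(8366069995, 5170242) ≈ 1618.1)
Pow(M, -1) = Pow(Rational(8366069995, 5170242), -1) = Rational(5170242, 8366069995)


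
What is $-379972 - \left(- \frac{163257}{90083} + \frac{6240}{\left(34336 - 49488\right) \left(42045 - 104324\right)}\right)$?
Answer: $- \frac{288393809529272231}{758990623097} \approx -3.7997 \cdot 10^{5}$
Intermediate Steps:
$-379972 - \left(- \frac{163257}{90083} + \frac{6240}{\left(34336 - 49488\right) \left(42045 - 104324\right)}\right) = -379972 - \left(\left(-163257\right) \frac{1}{90083} + \frac{6240}{\left(-15152\right) \left(-62279\right)}\right) = -379972 - \left(- \frac{163257}{90083} + \frac{6240}{943651408}\right) = -379972 - \left(- \frac{163257}{90083} + 6240 \cdot \frac{1}{943651408}\right) = -379972 - \left(- \frac{163257}{90083} + \frac{390}{58978213}\right) = -379972 - - \frac{1375510141053}{758990623097} = -379972 + \frac{1375510141053}{758990623097} = - \frac{288393809529272231}{758990623097}$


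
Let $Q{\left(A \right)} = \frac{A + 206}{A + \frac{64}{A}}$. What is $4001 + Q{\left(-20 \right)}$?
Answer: $\frac{231593}{58} \approx 3993.0$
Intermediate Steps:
$Q{\left(A \right)} = \frac{206 + A}{A + \frac{64}{A}}$
$4001 + Q{\left(-20 \right)} = 4001 - \frac{20 \left(206 - 20\right)}{64 + \left(-20\right)^{2}} = 4001 - 20 \frac{1}{64 + 400} \cdot 186 = 4001 - 20 \cdot \frac{1}{464} \cdot 186 = 4001 - \frac{5}{116} \cdot 186 = 4001 - \frac{465}{58} = \frac{231593}{58}$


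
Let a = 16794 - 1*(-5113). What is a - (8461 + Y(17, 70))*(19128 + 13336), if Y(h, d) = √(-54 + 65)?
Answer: -274655997 - 32464*√11 ≈ -2.7476e+8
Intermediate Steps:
Y(h, d) = √11
a = 21907 (a = 16794 + 5113 = 21907)
a - (8461 + Y(17, 70))*(19128 + 13336) = 21907 - (8461 + √11)*(19128 + 13336) = 21907 - (8461 + √11)*32464 = 21907 - (274677904 + 32464*√11) = 21907 + (-274677904 - 32464*√11) = -274655997 - 32464*√11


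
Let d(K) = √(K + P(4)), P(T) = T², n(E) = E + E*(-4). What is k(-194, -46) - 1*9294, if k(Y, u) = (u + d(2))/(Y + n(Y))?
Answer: -1803059/194 + 3*√2/388 ≈ -9294.1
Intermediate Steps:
n(E) = -3*E (n(E) = E - 4*E = -3*E)
d(K) = √(16 + K) (d(K) = √(K + 4²) = √(K + 16) = √(16 + K))
k(Y, u) = -(u + 3*√2)/(2*Y) (k(Y, u) = (u + √(16 + 2))/(Y - 3*Y) = (u + √18)/((-2*Y)) = (u + 3*√2)*(-1/(2*Y)) = -(u + 3*√2)/(2*Y))
k(-194, -46) - 1*9294 = (½)*(-1*(-46) - 3*√2)/(-194) - 1*9294 = (½)*(-1/194)*(46 - 3*√2) - 9294 = (-23/194 + 3*√2/388) - 9294 = -1803059/194 + 3*√2/388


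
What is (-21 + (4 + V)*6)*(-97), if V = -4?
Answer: 2037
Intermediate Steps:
(-21 + (4 + V)*6)*(-97) = (-21 + (4 - 4)*6)*(-97) = (-21 + 0*6)*(-97) = (-21 + 0)*(-97) = -21*(-97) = 2037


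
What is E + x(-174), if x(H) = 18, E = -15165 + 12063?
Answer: -3084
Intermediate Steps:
E = -3102
E + x(-174) = -3102 + 18 = -3084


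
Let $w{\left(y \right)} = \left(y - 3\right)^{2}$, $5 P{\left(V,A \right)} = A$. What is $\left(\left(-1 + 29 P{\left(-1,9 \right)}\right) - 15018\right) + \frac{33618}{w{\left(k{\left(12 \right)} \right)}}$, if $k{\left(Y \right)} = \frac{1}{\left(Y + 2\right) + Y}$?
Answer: $- \frac{330061946}{29645} \approx -11134.0$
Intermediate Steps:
$P{\left(V,A \right)} = \frac{A}{5}$
$k{\left(Y \right)} = \frac{1}{2 + 2 Y}$ ($k{\left(Y \right)} = \frac{1}{\left(2 + Y\right) + Y} = \frac{1}{2 + 2 Y}$)
$w{\left(y \right)} = \left(-3 + y\right)^{2}$
$\left(\left(-1 + 29 P{\left(-1,9 \right)}\right) - 15018\right) + \frac{33618}{w{\left(k{\left(12 \right)} \right)}} = \left(\left(-1 + 29 \cdot \frac{1}{5} \cdot 9\right) - 15018\right) + \frac{33618}{\left(-3 + \frac{1}{2 \left(1 + 12\right)}\right)^{2}} = \left(\left(-1 + 29 \cdot \frac{9}{5}\right) - 15018\right) + \frac{33618}{\left(-3 + \frac{1}{2 \cdot 13}\right)^{2}} = \left(\left(-1 + \frac{261}{5}\right) - 15018\right) + \frac{33618}{\left(-3 + \frac{1}{2} \cdot \frac{1}{13}\right)^{2}} = \left(\frac{256}{5} - 15018\right) + \frac{33618}{\left(-3 + \frac{1}{26}\right)^{2}} = - \frac{74834}{5} + \frac{33618}{\left(- \frac{77}{26}\right)^{2}} = - \frac{74834}{5} + \frac{33618}{\frac{5929}{676}} = - \frac{74834}{5} + 33618 \cdot \frac{676}{5929} = - \frac{74834}{5} + \frac{22725768}{5929} = - \frac{330061946}{29645}$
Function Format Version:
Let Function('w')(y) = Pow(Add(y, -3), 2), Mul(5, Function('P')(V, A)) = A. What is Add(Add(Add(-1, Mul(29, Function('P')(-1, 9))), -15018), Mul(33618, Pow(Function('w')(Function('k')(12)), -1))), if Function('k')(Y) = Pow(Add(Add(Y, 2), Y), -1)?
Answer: Rational(-330061946, 29645) ≈ -11134.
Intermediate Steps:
Function('P')(V, A) = Mul(Rational(1, 5), A)
Function('k')(Y) = Pow(Add(2, Mul(2, Y)), -1) (Function('k')(Y) = Pow(Add(Add(2, Y), Y), -1) = Pow(Add(2, Mul(2, Y)), -1))
Function('w')(y) = Pow(Add(-3, y), 2)
Add(Add(Add(-1, Mul(29, Function('P')(-1, 9))), -15018), Mul(33618, Pow(Function('w')(Function('k')(12)), -1))) = Add(Add(Add(-1, Mul(29, Mul(Rational(1, 5), 9))), -15018), Mul(33618, Pow(Pow(Add(-3, Mul(Rational(1, 2), Pow(Add(1, 12), -1))), 2), -1))) = Add(Add(Add(-1, Mul(29, Rational(9, 5))), -15018), Mul(33618, Pow(Pow(Add(-3, Mul(Rational(1, 2), Pow(13, -1))), 2), -1))) = Add(Add(Add(-1, Rational(261, 5)), -15018), Mul(33618, Pow(Pow(Add(-3, Mul(Rational(1, 2), Rational(1, 13))), 2), -1))) = Add(Add(Rational(256, 5), -15018), Mul(33618, Pow(Pow(Add(-3, Rational(1, 26)), 2), -1))) = Add(Rational(-74834, 5), Mul(33618, Pow(Pow(Rational(-77, 26), 2), -1))) = Add(Rational(-74834, 5), Mul(33618, Pow(Rational(5929, 676), -1))) = Add(Rational(-74834, 5), Mul(33618, Rational(676, 5929))) = Add(Rational(-74834, 5), Rational(22725768, 5929)) = Rational(-330061946, 29645)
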